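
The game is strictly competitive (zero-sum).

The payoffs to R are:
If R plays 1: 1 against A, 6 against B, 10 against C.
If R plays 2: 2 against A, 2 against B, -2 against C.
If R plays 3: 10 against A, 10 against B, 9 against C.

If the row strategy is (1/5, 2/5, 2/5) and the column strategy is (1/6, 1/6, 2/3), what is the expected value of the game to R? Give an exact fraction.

151/30

Against (1/6, 1/6, 2/3), each row's expected payoff is 1: 47/6; 2: -2/3; 3: 28/3.
Taking the (1/5, 2/5, 2/5)-weighted average: (1/5)·(47/6) + (2/5)·(-2/3) + (2/5)·(28/3) = 151/30.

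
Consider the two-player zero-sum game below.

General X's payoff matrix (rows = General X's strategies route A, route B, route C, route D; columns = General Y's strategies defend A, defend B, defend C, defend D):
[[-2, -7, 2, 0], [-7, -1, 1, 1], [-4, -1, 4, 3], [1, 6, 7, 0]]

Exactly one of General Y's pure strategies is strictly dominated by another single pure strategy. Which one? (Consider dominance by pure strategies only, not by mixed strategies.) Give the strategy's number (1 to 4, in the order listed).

General Y prefers columns that give General X less. Compare defend C with defend A: -2 < 2, -7 < 1, -4 < 4, 1 < 7.
So defend A strictly dominates defend C for General Y; defend C is strictly dominated.

3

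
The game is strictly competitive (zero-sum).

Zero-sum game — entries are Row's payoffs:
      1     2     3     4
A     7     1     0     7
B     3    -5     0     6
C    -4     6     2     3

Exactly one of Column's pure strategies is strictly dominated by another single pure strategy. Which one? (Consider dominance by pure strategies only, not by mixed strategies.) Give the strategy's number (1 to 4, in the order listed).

4

Column prefers columns that give Row less. Compare 4 with 3: 0 < 7, 0 < 6, 2 < 3.
So 3 strictly dominates 4 for Column; 4 is strictly dominated.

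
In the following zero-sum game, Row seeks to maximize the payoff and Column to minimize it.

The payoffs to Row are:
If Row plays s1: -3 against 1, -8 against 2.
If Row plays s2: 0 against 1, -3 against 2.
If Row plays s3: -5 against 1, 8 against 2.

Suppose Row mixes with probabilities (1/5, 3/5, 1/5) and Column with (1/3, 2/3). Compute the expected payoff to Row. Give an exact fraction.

-26/15

Against (1/3, 2/3), each row's expected payoff is s1: -19/3; s2: -2; s3: 11/3.
Taking the (1/5, 3/5, 1/5)-weighted average: (1/5)·(-19/3) + (3/5)·(-2) + (1/5)·(11/3) = -26/15.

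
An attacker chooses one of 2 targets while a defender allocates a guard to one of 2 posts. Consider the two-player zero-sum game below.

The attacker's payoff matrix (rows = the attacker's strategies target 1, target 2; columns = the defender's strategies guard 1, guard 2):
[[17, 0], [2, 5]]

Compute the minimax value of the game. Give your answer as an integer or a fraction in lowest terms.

Row minima are 0 and 2, so the attacker's maximin is 2; column maxima are 17 and 5, so the defender's minimax is 5. These differ, so the equilibrium is in mixed strategies.
Let the attacker play target 1 with probability p. The defender is indifferent when 17p + 2(1−p) = 5(1−p), giving p = 3/20.
Let the defender play guard 1 with probability q. The attacker is indifferent when 17q = 2q + 5(1−q), giving q = 1/4.
The value is 17·(1/4) + (0)·(3/4) = 17/4.

17/4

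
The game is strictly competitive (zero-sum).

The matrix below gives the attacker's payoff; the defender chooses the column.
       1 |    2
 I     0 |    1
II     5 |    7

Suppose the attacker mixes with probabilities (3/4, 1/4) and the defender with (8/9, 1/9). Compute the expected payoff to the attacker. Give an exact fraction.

Against (8/9, 1/9), each row's expected payoff is I: 1/9; II: 47/9.
Taking the (3/4, 1/4)-weighted average: (3/4)·(1/9) + (1/4)·(47/9) = 25/18.

25/18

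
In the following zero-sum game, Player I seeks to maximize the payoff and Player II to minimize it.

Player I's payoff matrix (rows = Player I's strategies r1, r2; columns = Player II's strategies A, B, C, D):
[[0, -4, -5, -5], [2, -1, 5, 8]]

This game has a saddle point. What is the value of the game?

-1

Row minima: -5, -1 → Player I's maximin is -1.
Column maxima: 2, -1, 5, 8 → Player II's minimax is -1.
They coincide at (r2, B), so the value is -1.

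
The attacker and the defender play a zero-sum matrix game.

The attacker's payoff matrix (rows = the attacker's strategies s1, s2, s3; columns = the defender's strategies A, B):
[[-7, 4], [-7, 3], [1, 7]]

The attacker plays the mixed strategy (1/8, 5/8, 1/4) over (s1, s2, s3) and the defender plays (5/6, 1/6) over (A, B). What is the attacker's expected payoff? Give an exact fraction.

-167/48

Against (5/6, 1/6), each row's expected payoff is s1: -31/6; s2: -16/3; s3: 2.
Taking the (1/8, 5/8, 1/4)-weighted average: (1/8)·(-31/6) + (5/8)·(-16/3) + (1/4)·(2) = -167/48.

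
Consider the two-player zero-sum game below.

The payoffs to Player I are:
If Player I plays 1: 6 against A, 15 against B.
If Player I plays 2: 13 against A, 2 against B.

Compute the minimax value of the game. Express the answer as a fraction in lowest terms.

Row minima are 6 and 2, so Player I's maximin is 6; column maxima are 13 and 15, so Player II's minimax is 13. These differ, so the equilibrium is in mixed strategies.
Let Player I play 1 with probability p. Player II is indifferent when 6p + 13(1−p) = 15p + 2(1−p), giving p = 11/20.
Let Player II play A with probability q. Player I is indifferent when 6q + 15(1−q) = 13q + 2(1−q), giving q = 13/20.
The value is 6·(13/20) + (15)·(7/20) = 183/20.

183/20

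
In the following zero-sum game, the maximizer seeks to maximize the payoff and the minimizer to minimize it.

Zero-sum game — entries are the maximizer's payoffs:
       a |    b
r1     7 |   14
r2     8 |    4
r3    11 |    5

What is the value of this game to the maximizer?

119/13

Row r2 is strictly dominated by row r3, so the maximizer never plays it.
The remaining 2×2 game on (r1, r3) × (a, b) has no saddle point. Let the maximizer play r1 with probability p; indifference gives 7p + 11(1−p) = 14p + 5(1−p), so p = 6/13.
Similarly the minimizer's optimal q on a is 9/13, and the value is 7·(9/13) + (14)·(4/13) = 119/13.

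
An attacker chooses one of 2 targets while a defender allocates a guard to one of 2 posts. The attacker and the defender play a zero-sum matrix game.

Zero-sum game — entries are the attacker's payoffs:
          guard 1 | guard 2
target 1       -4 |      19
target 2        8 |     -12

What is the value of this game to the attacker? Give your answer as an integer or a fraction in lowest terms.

104/43

Row minima are -4 and -12, so the attacker's maximin is -4; column maxima are 8 and 19, so the defender's minimax is 8. These differ, so the equilibrium is in mixed strategies.
Let the attacker play target 1 with probability p. The defender is indifferent when −4p + 8(1−p) = 19p − 12(1−p), giving p = 20/43.
Let the defender play guard 1 with probability q. The attacker is indifferent when −4q + 19(1−q) = 8q − 12(1−q), giving q = 31/43.
The value is -4·(31/43) + (19)·(12/43) = 104/43.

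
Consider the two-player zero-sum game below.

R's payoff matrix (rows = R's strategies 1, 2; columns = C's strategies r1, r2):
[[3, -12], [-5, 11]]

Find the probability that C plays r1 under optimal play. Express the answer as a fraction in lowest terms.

Row minima are -12 and -5, so R's maximin is -5; column maxima are 3 and 11, so C's minimax is 3. These differ, so the equilibrium is in mixed strategies.
Let C play r1 with probability q. R is indifferent when 3q − 12(1−q) = −5q + 11(1−q), giving q = 23/31.

23/31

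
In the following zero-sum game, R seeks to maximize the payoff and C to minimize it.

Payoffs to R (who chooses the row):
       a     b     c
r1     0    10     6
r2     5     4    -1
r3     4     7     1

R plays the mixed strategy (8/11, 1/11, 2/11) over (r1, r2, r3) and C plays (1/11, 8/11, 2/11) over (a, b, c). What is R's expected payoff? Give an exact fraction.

895/121

Against (1/11, 8/11, 2/11), each row's expected payoff is r1: 92/11; r2: 35/11; r3: 62/11.
Taking the (8/11, 1/11, 2/11)-weighted average: (8/11)·(92/11) + (1/11)·(35/11) + (2/11)·(62/11) = 895/121.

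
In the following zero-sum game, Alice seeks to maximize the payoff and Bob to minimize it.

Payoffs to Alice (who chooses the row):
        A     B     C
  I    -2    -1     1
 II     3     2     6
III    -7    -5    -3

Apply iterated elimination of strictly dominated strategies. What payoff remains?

Column C is strictly dominated by A for Bob (-2<1, 3<6, -7<-3); eliminate C.
Row I is strictly dominated by row II (3>-2, 2>-1); eliminate I.
Row III is strictly dominated by row II (3>-7, 2>-5); eliminate III.
Column A is strictly dominated by B for Bob (2<3); eliminate A.
Only (II, B) remains, with payoff 2.

2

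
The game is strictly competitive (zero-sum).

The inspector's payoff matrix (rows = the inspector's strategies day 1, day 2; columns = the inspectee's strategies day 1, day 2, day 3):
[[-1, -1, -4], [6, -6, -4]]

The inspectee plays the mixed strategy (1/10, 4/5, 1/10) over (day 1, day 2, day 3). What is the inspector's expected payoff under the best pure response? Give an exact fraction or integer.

-13/10

day 1: (-1)·(1/10) + (-1)·(4/5) + (-4)·(1/10) = -13/10.
day 2: (6)·(1/10) + (-6)·(4/5) + (-4)·(1/10) = -23/5.
The best pure response is day 1 with expected payoff -13/10.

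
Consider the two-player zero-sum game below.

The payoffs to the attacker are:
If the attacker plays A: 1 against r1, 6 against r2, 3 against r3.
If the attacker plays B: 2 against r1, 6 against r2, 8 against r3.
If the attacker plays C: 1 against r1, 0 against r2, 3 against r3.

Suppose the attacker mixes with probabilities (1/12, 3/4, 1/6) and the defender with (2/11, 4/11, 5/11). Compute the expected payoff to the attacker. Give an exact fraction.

Against (2/11, 4/11, 5/11), each row's expected payoff is A: 41/11; B: 68/11; C: 17/11.
Taking the (1/12, 3/4, 1/6)-weighted average: (1/12)·(41/11) + (3/4)·(68/11) + (1/6)·(17/11) = 229/44.

229/44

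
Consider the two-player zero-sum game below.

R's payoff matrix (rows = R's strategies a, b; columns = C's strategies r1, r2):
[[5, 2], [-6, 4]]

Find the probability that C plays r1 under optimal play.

Row minima are 2 and -6, so R's maximin is 2; column maxima are 5 and 4, so C's minimax is 4. These differ, so the equilibrium is in mixed strategies.
Let C play r1 with probability q. R is indifferent when 5q + 2(1−q) = −6q + 4(1−q), giving q = 2/13.

2/13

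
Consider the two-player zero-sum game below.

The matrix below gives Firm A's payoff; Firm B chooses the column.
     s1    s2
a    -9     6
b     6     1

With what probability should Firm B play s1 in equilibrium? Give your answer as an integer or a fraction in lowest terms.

Row minima are -9 and 1, so Firm A's maximin is 1; column maxima are 6 and 6, so Firm B's minimax is 6. These differ, so the equilibrium is in mixed strategies.
Let Firm B play s1 with probability q. Firm A is indifferent when −9q + 6(1−q) = 6q + (1−q), giving q = 1/4.

1/4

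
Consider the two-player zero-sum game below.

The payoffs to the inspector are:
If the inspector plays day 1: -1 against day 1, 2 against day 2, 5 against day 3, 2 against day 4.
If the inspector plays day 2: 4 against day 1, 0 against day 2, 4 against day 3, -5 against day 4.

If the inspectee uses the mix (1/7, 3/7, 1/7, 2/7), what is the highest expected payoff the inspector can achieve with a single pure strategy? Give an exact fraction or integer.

2

day 1: (-1)·(1/7) + (2)·(3/7) + (5)·(1/7) + (2)·(2/7) = 2.
day 2: (4)·(1/7) + (0)·(3/7) + (4)·(1/7) + (-5)·(2/7) = -2/7.
The best pure response is day 1 with expected payoff 2.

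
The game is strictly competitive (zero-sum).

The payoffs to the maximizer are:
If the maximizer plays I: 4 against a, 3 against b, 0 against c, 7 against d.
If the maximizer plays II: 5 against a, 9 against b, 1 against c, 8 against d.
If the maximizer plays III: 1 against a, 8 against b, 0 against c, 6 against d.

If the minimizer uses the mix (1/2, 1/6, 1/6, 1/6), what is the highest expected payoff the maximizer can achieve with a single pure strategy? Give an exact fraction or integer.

11/2

I: (4)·(1/2) + (3)·(1/6) + (0)·(1/6) + (7)·(1/6) = 11/3.
II: (5)·(1/2) + (9)·(1/6) + (1)·(1/6) + (8)·(1/6) = 11/2.
III: (1)·(1/2) + (8)·(1/6) + (0)·(1/6) + (6)·(1/6) = 17/6.
The best pure response is II with expected payoff 11/2.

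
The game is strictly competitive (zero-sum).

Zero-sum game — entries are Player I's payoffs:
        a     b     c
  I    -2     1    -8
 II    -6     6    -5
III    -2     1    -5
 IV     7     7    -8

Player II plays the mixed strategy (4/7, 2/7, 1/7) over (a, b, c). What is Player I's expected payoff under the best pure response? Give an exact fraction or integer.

34/7

I: (-2)·(4/7) + (1)·(2/7) + (-8)·(1/7) = -2.
II: (-6)·(4/7) + (6)·(2/7) + (-5)·(1/7) = -17/7.
III: (-2)·(4/7) + (1)·(2/7) + (-5)·(1/7) = -11/7.
IV: (7)·(4/7) + (7)·(2/7) + (-8)·(1/7) = 34/7.
The best pure response is IV with expected payoff 34/7.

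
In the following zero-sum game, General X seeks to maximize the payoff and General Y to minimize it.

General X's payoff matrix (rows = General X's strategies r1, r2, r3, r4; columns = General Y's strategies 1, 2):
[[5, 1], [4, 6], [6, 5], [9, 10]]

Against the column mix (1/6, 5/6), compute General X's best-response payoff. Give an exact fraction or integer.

59/6

r1: (5)·(1/6) + (1)·(5/6) = 5/3.
r2: (4)·(1/6) + (6)·(5/6) = 17/3.
r3: (6)·(1/6) + (5)·(5/6) = 31/6.
r4: (9)·(1/6) + (10)·(5/6) = 59/6.
The best pure response is r4 with expected payoff 59/6.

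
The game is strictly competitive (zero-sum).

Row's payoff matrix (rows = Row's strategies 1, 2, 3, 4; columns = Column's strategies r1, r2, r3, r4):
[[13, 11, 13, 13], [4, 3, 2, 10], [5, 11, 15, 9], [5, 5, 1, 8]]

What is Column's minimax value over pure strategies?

The worst case (largest entry) in each column is r1: 13, r2: 11, r3: 15, r4: 13.
The best (smallest) of these is 11.

11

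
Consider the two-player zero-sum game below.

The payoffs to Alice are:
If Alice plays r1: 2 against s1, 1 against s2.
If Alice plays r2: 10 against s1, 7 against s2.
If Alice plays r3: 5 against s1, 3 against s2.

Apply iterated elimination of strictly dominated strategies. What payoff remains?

Column s1 is strictly dominated by s2 for Bob (1<2, 7<10, 3<5); eliminate s1.
Row r3 is strictly dominated by row r2 (7>3); eliminate r3.
Row r1 is strictly dominated by row r2 (7>1); eliminate r1.
Only (r2, s2) remains, with payoff 7.

7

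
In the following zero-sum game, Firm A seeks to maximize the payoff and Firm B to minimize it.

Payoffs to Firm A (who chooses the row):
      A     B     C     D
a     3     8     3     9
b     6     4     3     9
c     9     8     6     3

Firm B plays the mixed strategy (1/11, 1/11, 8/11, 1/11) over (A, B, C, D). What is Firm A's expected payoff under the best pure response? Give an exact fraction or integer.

a: (3)·(1/11) + (8)·(1/11) + (3)·(8/11) + (9)·(1/11) = 4.
b: (6)·(1/11) + (4)·(1/11) + (3)·(8/11) + (9)·(1/11) = 43/11.
c: (9)·(1/11) + (8)·(1/11) + (6)·(8/11) + (3)·(1/11) = 68/11.
The best pure response is c with expected payoff 68/11.

68/11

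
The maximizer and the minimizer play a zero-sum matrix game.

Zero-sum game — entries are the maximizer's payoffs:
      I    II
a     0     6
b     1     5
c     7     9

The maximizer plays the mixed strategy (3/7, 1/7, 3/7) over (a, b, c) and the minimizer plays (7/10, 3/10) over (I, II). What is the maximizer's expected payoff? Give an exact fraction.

152/35

Against (7/10, 3/10), each row's expected payoff is a: 9/5; b: 11/5; c: 38/5.
Taking the (3/7, 1/7, 3/7)-weighted average: (3/7)·(9/5) + (1/7)·(11/5) + (3/7)·(38/5) = 152/35.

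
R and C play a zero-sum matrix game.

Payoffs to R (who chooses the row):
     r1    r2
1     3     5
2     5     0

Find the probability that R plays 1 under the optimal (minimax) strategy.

Row minima are 3 and 0, so R's maximin is 3; column maxima are 5 and 5, so C's minimax is 5. These differ, so the equilibrium is in mixed strategies.
Let R play 1 with probability p. C is indifferent when 3p + 5(1−p) = 5p, giving p = 5/7.

5/7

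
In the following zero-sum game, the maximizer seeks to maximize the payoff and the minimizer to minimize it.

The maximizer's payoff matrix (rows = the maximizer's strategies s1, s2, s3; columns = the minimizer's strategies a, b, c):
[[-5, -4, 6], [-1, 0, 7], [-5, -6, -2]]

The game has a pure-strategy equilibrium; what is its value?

Row minima: -5, -1, -6 → the maximizer's maximin is -1.
Column maxima: -1, 0, 7 → the minimizer's minimax is -1.
They coincide at (s2, a), so the value is -1.

-1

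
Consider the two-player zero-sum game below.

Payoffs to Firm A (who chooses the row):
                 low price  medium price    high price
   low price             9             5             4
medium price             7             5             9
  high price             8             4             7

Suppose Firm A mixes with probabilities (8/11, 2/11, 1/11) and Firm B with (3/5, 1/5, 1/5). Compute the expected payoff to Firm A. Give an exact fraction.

393/55

Against (3/5, 1/5, 1/5), each row's expected payoff is low price: 36/5; medium price: 7; high price: 7.
Taking the (8/11, 2/11, 1/11)-weighted average: (8/11)·(36/5) + (2/11)·(7) + (1/11)·(7) = 393/55.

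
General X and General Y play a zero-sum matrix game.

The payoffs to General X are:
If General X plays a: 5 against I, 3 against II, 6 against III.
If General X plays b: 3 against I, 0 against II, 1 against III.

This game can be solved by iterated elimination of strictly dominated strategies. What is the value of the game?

3

Column III is strictly dominated by II for General Y (3<6, 0<1); eliminate III.
Column I is strictly dominated by II for General Y (3<5, 0<3); eliminate I.
Row b is strictly dominated by row a (3>0); eliminate b.
Only (a, II) remains, with payoff 3.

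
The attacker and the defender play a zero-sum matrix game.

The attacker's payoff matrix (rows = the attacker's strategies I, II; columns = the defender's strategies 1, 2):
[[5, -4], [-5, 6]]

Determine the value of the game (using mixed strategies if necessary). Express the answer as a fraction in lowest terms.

1/2

Row minima are -4 and -5, so the attacker's maximin is -4; column maxima are 5 and 6, so the defender's minimax is 5. These differ, so the equilibrium is in mixed strategies.
Let the attacker play I with probability p. The defender is indifferent when 5p − 5(1−p) = −4p + 6(1−p), giving p = 11/20.
Let the defender play 1 with probability q. The attacker is indifferent when 5q − 4(1−q) = −5q + 6(1−q), giving q = 1/2.
The value is 5·(1/2) + (-4)·(1/2) = 1/2.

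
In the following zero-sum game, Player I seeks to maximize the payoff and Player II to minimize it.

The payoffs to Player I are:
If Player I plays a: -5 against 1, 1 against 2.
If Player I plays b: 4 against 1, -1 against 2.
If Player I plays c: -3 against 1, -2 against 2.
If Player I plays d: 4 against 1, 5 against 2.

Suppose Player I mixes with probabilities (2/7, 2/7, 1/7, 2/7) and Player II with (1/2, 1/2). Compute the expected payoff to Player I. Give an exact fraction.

Against (1/2, 1/2), each row's expected payoff is a: -2; b: 3/2; c: -5/2; d: 9/2.
Taking the (2/7, 2/7, 1/7, 2/7)-weighted average: (2/7)·(-2) + (2/7)·(3/2) + (1/7)·(-5/2) + (2/7)·(9/2) = 11/14.

11/14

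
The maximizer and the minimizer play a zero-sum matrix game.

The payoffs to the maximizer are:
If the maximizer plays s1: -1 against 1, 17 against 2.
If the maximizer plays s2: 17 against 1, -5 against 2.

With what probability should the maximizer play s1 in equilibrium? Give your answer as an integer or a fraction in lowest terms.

11/20

Row minima are -1 and -5, so the maximizer's maximin is -1; column maxima are 17 and 17, so the minimizer's minimax is 17. These differ, so the equilibrium is in mixed strategies.
Let the maximizer play s1 with probability p. The minimizer is indifferent when −p + 17(1−p) = 17p − 5(1−p), giving p = 11/20.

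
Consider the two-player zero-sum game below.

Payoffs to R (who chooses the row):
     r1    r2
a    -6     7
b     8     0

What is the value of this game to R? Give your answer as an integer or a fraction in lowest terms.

Row minima are -6 and 0, so R's maximin is 0; column maxima are 8 and 7, so C's minimax is 7. These differ, so the equilibrium is in mixed strategies.
Let R play a with probability p. C is indifferent when −6p + 8(1−p) = 7p, giving p = 8/21.
Let C play r1 with probability q. R is indifferent when −6q + 7(1−q) = 8q, giving q = 1/3.
The value is -6·(1/3) + (7)·(2/3) = 8/3.

8/3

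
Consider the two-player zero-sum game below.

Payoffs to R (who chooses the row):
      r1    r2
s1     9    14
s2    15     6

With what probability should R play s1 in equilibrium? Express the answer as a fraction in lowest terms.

9/14

Row minima are 9 and 6, so R's maximin is 9; column maxima are 15 and 14, so C's minimax is 14. These differ, so the equilibrium is in mixed strategies.
Let R play s1 with probability p. C is indifferent when 9p + 15(1−p) = 14p + 6(1−p), giving p = 9/14.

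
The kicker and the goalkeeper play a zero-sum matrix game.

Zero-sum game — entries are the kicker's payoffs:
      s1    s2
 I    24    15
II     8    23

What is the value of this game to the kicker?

Row minima are 15 and 8, so the kicker's maximin is 15; column maxima are 24 and 23, so the goalkeeper's minimax is 23. These differ, so the equilibrium is in mixed strategies.
Let the kicker play I with probability p. The goalkeeper is indifferent when 24p + 8(1−p) = 15p + 23(1−p), giving p = 5/8.
Let the goalkeeper play s1 with probability q. The kicker is indifferent when 24q + 15(1−q) = 8q + 23(1−q), giving q = 1/3.
The value is 24·(1/3) + (15)·(2/3) = 18.

18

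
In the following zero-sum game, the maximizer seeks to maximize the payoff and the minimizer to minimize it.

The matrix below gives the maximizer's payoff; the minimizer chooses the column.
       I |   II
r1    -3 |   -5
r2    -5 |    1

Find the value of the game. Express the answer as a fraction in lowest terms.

-7/2

Row minima are -5 and -5, so the maximizer's maximin is -5; column maxima are -3 and 1, so the minimizer's minimax is -3. These differ, so the equilibrium is in mixed strategies.
Let the maximizer play r1 with probability p. The minimizer is indifferent when −3p − 5(1−p) = −5p + (1−p), giving p = 3/4.
Let the minimizer play I with probability q. The maximizer is indifferent when −3q − 5(1−q) = −5q + (1−q), giving q = 3/4.
The value is -3·(3/4) + (-5)·(1/4) = -7/2.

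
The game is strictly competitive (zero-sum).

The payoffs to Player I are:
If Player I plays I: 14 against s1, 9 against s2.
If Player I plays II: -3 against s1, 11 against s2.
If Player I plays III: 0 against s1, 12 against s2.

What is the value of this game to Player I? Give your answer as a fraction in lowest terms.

Row II is strictly dominated by row III, so Player I never plays it.
The remaining 2×2 game on (I, III) × (s1, s2) has no saddle point. Let Player I play I with probability p; indifference gives 14p = 9p + 12(1−p), so p = 12/17.
Similarly Player II's optimal q on s1 is 3/17, and the value is 14·(3/17) + (9)·(14/17) = 168/17.

168/17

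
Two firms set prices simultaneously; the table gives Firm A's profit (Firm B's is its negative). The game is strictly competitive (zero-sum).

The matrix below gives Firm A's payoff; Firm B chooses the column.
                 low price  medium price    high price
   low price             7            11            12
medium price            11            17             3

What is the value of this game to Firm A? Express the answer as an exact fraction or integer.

Column medium price is strictly dominated by low price for Firm B (it gives Firm A more in every row).
The remaining 2×2 game on (low price, medium price) × (low price, high price) has no saddle point. Let Firm A play low price with probability p; indifference gives 7p + 11(1−p) = 12p + 3(1−p), so p = 8/13.
Similarly Firm B's optimal q on low price is 9/13, and the value is 7·(9/13) + (12)·(4/13) = 111/13.

111/13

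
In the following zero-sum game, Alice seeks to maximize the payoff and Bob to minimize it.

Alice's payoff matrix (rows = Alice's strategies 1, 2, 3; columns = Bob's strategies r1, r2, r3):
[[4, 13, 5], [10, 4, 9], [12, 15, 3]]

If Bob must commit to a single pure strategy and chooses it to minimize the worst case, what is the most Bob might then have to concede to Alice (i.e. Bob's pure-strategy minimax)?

9

The worst case (largest entry) in each column is r1: 12, r2: 15, r3: 9.
The best (smallest) of these is 9.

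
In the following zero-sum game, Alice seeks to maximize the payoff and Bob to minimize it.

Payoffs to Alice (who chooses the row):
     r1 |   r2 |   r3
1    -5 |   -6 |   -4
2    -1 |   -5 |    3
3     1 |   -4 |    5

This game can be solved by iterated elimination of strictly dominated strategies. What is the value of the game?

Column r3 is strictly dominated by r1 for Bob (-5<-4, -1<3, 1<5); eliminate r3.
Column r1 is strictly dominated by r2 for Bob (-6<-5, -5<-1, -4<1); eliminate r1.
Row 2 is strictly dominated by row 3 (-4>-5); eliminate 2.
Row 1 is strictly dominated by row 3 (-4>-6); eliminate 1.
Only (3, r2) remains, with payoff -4.

-4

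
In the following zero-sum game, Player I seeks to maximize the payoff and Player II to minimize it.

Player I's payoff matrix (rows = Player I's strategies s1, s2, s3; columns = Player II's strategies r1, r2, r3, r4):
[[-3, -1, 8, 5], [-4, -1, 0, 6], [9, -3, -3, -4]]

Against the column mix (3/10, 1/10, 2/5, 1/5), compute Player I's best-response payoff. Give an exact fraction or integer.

16/5

s1: (-3)·(3/10) + (-1)·(1/10) + (8)·(2/5) + (5)·(1/5) = 16/5.
s2: (-4)·(3/10) + (-1)·(1/10) + (0)·(2/5) + (6)·(1/5) = -1/10.
s3: (9)·(3/10) + (-3)·(1/10) + (-3)·(2/5) + (-4)·(1/5) = 2/5.
The best pure response is s1 with expected payoff 16/5.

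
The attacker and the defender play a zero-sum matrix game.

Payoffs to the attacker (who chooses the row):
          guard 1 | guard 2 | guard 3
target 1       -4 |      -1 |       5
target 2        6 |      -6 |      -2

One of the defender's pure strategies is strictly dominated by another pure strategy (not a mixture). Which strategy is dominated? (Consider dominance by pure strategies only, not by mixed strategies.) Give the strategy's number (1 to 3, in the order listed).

3

The defender prefers columns that give the attacker less. Compare guard 3 with guard 2: -1 < 5, -6 < -2.
So guard 2 strictly dominates guard 3 for the defender; guard 3 is strictly dominated.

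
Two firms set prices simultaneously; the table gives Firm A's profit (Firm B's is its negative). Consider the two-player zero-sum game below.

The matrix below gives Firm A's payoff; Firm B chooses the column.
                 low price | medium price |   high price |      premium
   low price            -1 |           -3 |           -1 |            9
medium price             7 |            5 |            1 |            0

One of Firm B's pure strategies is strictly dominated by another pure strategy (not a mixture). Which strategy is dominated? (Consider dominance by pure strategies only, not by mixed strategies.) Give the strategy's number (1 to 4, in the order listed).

1

Firm B prefers columns that give Firm A less. Compare low price with medium price: -3 < -1, 5 < 7.
So medium price strictly dominates low price for Firm B; low price is strictly dominated.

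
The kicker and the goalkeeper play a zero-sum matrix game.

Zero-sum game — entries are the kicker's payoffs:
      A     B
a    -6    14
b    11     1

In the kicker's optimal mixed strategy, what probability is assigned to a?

Row minima are -6 and 1, so the kicker's maximin is 1; column maxima are 11 and 14, so the goalkeeper's minimax is 11. These differ, so the equilibrium is in mixed strategies.
Let the kicker play a with probability p. The goalkeeper is indifferent when −6p + 11(1−p) = 14p + (1−p), giving p = 1/3.

1/3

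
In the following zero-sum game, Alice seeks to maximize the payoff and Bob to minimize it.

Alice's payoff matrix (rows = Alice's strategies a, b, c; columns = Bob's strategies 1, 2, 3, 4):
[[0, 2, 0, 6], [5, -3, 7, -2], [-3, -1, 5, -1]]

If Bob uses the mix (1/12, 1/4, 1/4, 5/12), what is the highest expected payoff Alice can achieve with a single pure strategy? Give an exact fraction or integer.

a: (0)·(1/12) + (2)·(1/4) + (0)·(1/4) + (6)·(5/12) = 3.
b: (5)·(1/12) + (-3)·(1/4) + (7)·(1/4) + (-2)·(5/12) = 7/12.
c: (-3)·(1/12) + (-1)·(1/4) + (5)·(1/4) + (-1)·(5/12) = 1/3.
The best pure response is a with expected payoff 3.

3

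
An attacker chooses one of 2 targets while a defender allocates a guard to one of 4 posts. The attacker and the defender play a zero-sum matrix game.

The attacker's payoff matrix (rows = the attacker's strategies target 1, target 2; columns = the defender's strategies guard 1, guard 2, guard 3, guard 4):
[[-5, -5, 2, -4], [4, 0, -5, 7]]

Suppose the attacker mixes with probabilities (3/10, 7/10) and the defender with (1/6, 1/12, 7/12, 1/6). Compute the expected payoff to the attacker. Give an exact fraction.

-59/60

Against (1/6, 1/12, 7/12, 1/6), each row's expected payoff is target 1: -3/4; target 2: -13/12.
Taking the (3/10, 7/10)-weighted average: (3/10)·(-3/4) + (7/10)·(-13/12) = -59/60.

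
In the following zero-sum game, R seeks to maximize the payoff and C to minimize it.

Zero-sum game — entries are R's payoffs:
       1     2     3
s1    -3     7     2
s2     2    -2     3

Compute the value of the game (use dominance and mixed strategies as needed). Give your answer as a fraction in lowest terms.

Column 3 is strictly dominated by 1 for C (it gives R more in every row).
The remaining 2×2 game on (s1, s2) × (1, 2) has no saddle point. Let R play s1 with probability p; indifference gives −3p + 2(1−p) = 7p − 2(1−p), so p = 2/7.
Similarly C's optimal q on 1 is 9/14, and the value is -3·(9/14) + (7)·(5/14) = 4/7.

4/7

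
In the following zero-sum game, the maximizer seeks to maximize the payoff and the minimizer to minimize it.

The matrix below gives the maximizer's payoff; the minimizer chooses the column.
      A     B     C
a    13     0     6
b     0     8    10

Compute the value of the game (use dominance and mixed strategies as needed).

104/21

Column C is strictly dominated by B for the minimizer (it gives the maximizer more in every row).
The remaining 2×2 game on (a, b) × (A, B) has no saddle point. Let the maximizer play a with probability p; indifference gives 13p = 8(1−p), so p = 8/21.
Similarly the minimizer's optimal q on A is 8/21, and the value is 13·(8/21) + (0)·(13/21) = 104/21.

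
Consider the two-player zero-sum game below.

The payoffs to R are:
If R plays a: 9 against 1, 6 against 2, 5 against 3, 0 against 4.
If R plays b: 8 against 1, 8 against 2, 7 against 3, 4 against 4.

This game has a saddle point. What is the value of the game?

4

Row minima: 0, 4 → R's maximin is 4.
Column maxima: 9, 8, 7, 4 → C's minimax is 4.
They coincide at (b, 4), so the value is 4.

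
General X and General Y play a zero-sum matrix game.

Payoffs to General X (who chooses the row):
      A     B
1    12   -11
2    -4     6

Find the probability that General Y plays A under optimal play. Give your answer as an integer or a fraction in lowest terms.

17/33

Row minima are -11 and -4, so General X's maximin is -4; column maxima are 12 and 6, so General Y's minimax is 6. These differ, so the equilibrium is in mixed strategies.
Let General Y play A with probability q. General X is indifferent when 12q − 11(1−q) = −4q + 6(1−q), giving q = 17/33.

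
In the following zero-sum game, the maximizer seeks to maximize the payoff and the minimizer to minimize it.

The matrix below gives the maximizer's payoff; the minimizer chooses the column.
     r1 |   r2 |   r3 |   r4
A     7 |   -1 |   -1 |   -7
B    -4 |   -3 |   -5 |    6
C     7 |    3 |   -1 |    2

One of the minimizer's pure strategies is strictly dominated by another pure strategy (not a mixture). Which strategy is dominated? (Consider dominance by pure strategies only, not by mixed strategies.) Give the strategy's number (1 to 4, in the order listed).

1

The minimizer prefers columns that give the maximizer less. Compare r1 with r3: -1 < 7, -5 < -4, -1 < 7.
So r3 strictly dominates r1 for the minimizer; r1 is strictly dominated.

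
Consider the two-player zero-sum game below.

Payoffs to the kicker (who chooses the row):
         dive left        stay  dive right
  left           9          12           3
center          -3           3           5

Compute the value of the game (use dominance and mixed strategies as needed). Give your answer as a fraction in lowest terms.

27/7

Column stay is strictly dominated by dive left for the goalkeeper (it gives the kicker more in every row).
The remaining 2×2 game on (left, center) × (dive left, dive right) has no saddle point. Let the kicker play left with probability p; indifference gives 9p − 3(1−p) = 3p + 5(1−p), so p = 4/7.
Similarly the goalkeeper's optimal q on dive left is 1/7, and the value is 9·(1/7) + (3)·(6/7) = 27/7.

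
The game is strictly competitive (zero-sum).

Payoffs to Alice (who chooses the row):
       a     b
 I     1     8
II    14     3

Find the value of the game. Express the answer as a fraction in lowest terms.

Row minima are 1 and 3, so Alice's maximin is 3; column maxima are 14 and 8, so Bob's minimax is 8. These differ, so the equilibrium is in mixed strategies.
Let Alice play I with probability p. Bob is indifferent when p + 14(1−p) = 8p + 3(1−p), giving p = 11/18.
Let Bob play a with probability q. Alice is indifferent when q + 8(1−q) = 14q + 3(1−q), giving q = 5/18.
The value is 1·(5/18) + (8)·(13/18) = 109/18.

109/18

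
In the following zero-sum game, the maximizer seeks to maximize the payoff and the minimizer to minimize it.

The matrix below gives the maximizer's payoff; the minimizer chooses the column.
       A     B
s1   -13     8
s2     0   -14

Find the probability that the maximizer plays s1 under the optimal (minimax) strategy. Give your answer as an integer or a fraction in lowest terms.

Row minima are -13 and -14, so the maximizer's maximin is -13; column maxima are 0 and 8, so the minimizer's minimax is 0. These differ, so the equilibrium is in mixed strategies.
Let the maximizer play s1 with probability p. The minimizer is indifferent when −13p = 8p − 14(1−p), giving p = 2/5.

2/5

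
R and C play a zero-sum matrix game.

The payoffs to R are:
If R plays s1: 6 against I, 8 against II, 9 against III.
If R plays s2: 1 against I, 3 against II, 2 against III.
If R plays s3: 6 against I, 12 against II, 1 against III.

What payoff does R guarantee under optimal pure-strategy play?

6

Row minima: 6, 1, 1 → R's maximin is 6.
Column maxima: 6, 12, 9 → C's minimax is 6.
They coincide at (s1, I), so the value is 6.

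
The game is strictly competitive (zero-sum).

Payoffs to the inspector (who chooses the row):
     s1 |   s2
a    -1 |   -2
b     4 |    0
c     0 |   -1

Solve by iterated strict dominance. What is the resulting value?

Row c is strictly dominated by row b (4>0, 0>-1); eliminate c.
Row a is strictly dominated by row b (4>-1, 0>-2); eliminate a.
Column s1 is strictly dominated by s2 for the inspectee (0<4); eliminate s1.
Only (b, s2) remains, with payoff 0.

0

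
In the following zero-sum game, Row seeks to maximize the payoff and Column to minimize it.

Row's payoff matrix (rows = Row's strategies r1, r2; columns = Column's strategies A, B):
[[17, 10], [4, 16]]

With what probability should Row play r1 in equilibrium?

Row minima are 10 and 4, so Row's maximin is 10; column maxima are 17 and 16, so Column's minimax is 16. These differ, so the equilibrium is in mixed strategies.
Let Row play r1 with probability p. Column is indifferent when 17p + 4(1−p) = 10p + 16(1−p), giving p = 12/19.

12/19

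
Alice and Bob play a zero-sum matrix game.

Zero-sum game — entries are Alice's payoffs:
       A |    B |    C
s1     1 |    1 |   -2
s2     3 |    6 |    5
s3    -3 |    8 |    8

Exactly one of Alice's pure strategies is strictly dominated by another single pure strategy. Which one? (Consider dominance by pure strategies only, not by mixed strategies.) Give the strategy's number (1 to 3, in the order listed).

1

Compare s1 with s2: 3 > 1, 6 > 1, 5 > -2.
So s2 strictly dominates s1 for Alice; s1 is strictly dominated.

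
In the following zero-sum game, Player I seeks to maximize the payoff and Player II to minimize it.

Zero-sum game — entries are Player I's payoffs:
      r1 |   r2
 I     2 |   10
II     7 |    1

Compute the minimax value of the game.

34/7

Row minima are 2 and 1, so Player I's maximin is 2; column maxima are 7 and 10, so Player II's minimax is 7. These differ, so the equilibrium is in mixed strategies.
Let Player I play I with probability p. Player II is indifferent when 2p + 7(1−p) = 10p + (1−p), giving p = 3/7.
Let Player II play r1 with probability q. Player I is indifferent when 2q + 10(1−q) = 7q + (1−q), giving q = 9/14.
The value is 2·(9/14) + (10)·(5/14) = 34/7.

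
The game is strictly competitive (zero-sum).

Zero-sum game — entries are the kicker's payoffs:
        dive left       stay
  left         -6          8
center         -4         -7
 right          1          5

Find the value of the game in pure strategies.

Row minima: -6, -7, 1 → the kicker's maximin is 1.
Column maxima: 1, 8 → the goalkeeper's minimax is 1.
They coincide at (right, dive left), so the value is 1.

1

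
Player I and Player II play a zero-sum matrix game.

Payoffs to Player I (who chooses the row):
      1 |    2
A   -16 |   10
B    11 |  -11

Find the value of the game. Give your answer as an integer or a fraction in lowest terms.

-11/8

Row minima are -16 and -11, so Player I's maximin is -11; column maxima are 11 and 10, so Player II's minimax is 10. These differ, so the equilibrium is in mixed strategies.
Let Player I play A with probability p. Player II is indifferent when −16p + 11(1−p) = 10p − 11(1−p), giving p = 11/24.
Let Player II play 1 with probability q. Player I is indifferent when −16q + 10(1−q) = 11q − 11(1−q), giving q = 7/16.
The value is -16·(7/16) + (10)·(9/16) = -11/8.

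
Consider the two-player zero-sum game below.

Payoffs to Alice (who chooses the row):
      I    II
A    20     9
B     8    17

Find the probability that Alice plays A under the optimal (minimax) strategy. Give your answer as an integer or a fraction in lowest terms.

9/20

Row minima are 9 and 8, so Alice's maximin is 9; column maxima are 20 and 17, so Bob's minimax is 17. These differ, so the equilibrium is in mixed strategies.
Let Alice play A with probability p. Bob is indifferent when 20p + 8(1−p) = 9p + 17(1−p), giving p = 9/20.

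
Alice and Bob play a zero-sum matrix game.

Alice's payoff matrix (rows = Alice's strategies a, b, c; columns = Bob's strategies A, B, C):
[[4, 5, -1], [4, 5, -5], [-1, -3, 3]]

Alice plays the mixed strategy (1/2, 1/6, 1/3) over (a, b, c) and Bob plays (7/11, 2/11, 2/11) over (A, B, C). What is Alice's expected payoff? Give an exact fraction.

61/33

Against (7/11, 2/11, 2/11), each row's expected payoff is a: 36/11; b: 28/11; c: -7/11.
Taking the (1/2, 1/6, 1/3)-weighted average: (1/2)·(36/11) + (1/6)·(28/11) + (1/3)·(-7/11) = 61/33.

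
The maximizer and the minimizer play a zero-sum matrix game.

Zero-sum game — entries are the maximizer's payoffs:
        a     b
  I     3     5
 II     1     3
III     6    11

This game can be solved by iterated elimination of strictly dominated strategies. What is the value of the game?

Row II is strictly dominated by row I (3>1, 5>3); eliminate II.
Column b is strictly dominated by a for the minimizer (3<5, 6<11); eliminate b.
Row I is strictly dominated by row III (6>3); eliminate I.
Only (III, a) remains, with payoff 6.

6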